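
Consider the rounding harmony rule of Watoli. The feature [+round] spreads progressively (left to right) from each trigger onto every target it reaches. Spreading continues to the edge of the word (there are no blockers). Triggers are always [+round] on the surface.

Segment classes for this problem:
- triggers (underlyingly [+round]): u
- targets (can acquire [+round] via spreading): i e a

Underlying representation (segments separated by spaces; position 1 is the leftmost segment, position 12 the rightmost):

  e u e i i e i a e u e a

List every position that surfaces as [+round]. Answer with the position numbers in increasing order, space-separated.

From /u/ at 2 rightward: 3 /e/ → [+round]; 4 /i/ → [+round]; 5 /i/ → [+round]; 6 /e/ → [+round]; 7 /i/ → [+round]; 8 /a/ → [+round]; 9 /e/ → [+round]; 10 /u/ is itself a trigger — this domain ends here.
From /u/ at 10 rightward: 11 /e/ → [+round]; 12 /a/ → [+round]; word edge.
Target with no active source: position 1 stays [-round].

2 3 4 5 6 7 8 9 10 11 12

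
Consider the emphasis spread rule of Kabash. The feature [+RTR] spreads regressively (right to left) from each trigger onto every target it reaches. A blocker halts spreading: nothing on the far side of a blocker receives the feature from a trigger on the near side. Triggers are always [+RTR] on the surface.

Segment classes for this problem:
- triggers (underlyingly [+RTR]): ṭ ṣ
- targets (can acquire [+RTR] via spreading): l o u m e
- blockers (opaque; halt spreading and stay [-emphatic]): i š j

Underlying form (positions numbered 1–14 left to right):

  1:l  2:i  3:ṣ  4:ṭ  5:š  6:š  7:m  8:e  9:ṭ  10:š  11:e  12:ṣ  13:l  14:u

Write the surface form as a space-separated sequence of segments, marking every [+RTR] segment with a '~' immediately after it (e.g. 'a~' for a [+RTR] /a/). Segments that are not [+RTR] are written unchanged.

From /ṣ/ at 3 leftward: 2 /i/ blocks.
From /ṭ/ at 4 leftward: 3 /ṣ/ is itself a trigger — this domain ends here.
From /ṭ/ at 9 leftward: 8 /e/ → [+RTR]; 7 /m/ → [+RTR]; 6 /š/ blocks.
From /ṣ/ at 12 leftward: 11 /e/ → [+RTR]; 10 /š/ blocks.
Targets with no active source: positions 1 13 14 stay [-emphatic].
[+RTR] positions on the surface: 3 4 7 8 9 11 12.

l i ṣ~ ṭ~ š š m~ e~ ṭ~ š e~ ṣ~ l u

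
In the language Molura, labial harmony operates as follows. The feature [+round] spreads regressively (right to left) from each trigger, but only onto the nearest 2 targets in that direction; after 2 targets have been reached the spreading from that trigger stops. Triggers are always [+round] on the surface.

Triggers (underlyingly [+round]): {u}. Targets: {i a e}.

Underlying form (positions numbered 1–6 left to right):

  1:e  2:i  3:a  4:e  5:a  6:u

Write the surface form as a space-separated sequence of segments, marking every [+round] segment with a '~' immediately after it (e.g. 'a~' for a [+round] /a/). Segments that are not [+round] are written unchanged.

From /u/ at 6 leftward: 5 /a/ → [+round]; 4 /e/ → [+round]; bound reached.
Targets with no active source: positions 1 2 3 stay [-round].
[+round] positions on the surface: 4 5 6.

e i a e~ a~ u~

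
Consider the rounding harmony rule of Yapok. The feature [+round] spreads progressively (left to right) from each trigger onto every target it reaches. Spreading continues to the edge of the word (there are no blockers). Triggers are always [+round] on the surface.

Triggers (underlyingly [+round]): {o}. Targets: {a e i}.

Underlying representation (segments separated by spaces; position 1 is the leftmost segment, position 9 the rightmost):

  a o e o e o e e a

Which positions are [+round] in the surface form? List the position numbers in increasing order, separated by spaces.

2 3 4 5 6 7 8 9

From /o/ at 2 rightward: 3 /e/ → [+round]; 4 /o/ is itself a trigger — this domain ends here.
From /o/ at 4 rightward: 5 /e/ → [+round]; 6 /o/ is itself a trigger — this domain ends here.
From /o/ at 6 rightward: 7 /e/ → [+round]; 8 /e/ → [+round]; 9 /a/ → [+round]; word edge.
Target with no active source: position 1 stays [-round].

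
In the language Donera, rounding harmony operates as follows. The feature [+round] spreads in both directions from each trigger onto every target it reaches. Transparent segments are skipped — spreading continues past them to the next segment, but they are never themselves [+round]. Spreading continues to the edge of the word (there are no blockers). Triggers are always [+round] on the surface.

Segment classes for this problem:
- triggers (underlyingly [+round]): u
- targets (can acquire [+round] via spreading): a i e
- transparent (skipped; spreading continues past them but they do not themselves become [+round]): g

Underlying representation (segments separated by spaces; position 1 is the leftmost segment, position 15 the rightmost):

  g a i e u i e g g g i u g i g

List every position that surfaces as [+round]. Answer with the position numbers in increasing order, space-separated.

From /u/ at 5 rightward: 6 /i/ → [+round]; 7 /e/ → [+round]; 8 /g/ transparent; 9 /g/ transparent; 10 /g/ transparent; 11 /i/ → [+round]; 12 /u/ is itself a trigger — this domain ends here.
From /u/ at 5 leftward: 4 /e/ → [+round]; 3 /i/ → [+round]; 2 /a/ → [+round]; 1 /g/ transparent; word edge.
From /u/ at 12 rightward: 13 /g/ transparent; 14 /i/ → [+round]; 15 /g/ transparent; word edge.
From /u/ at 12 leftward: 11 /i/ → [+round]; 10 /g/ transparent; 9 /g/ transparent; 8 /g/ transparent; 7 /e/ → [+round]; 6 /i/ → [+round]; 5 /u/ is itself a trigger — this domain ends here.

2 3 4 5 6 7 11 12 14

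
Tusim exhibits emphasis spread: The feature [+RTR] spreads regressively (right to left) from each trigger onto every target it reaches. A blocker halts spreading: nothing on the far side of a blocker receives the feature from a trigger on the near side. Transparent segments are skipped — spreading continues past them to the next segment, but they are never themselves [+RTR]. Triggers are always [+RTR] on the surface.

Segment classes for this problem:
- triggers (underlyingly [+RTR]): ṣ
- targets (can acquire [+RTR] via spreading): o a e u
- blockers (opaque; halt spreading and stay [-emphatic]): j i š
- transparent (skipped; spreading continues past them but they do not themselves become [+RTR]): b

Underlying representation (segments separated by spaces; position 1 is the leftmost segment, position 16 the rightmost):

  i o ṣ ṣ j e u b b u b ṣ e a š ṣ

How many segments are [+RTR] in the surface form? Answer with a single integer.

8

From /ṣ/ at 3 leftward: 2 /o/ → [+RTR]; 1 /i/ blocks.
From /ṣ/ at 4 leftward: 3 /ṣ/ is itself a trigger — this domain ends here.
From /ṣ/ at 12 leftward: 11 /b/ transparent; 10 /u/ → [+RTR]; 9 /b/ transparent; 8 /b/ transparent; 7 /u/ → [+RTR]; 6 /e/ → [+RTR]; 5 /j/ blocks.
From /ṣ/ at 16 leftward: 15 /š/ blocks.
Targets with no active source: positions 13 14 stay [-emphatic].
[+RTR] positions on the surface: 2 3 4 6 7 10 12 16.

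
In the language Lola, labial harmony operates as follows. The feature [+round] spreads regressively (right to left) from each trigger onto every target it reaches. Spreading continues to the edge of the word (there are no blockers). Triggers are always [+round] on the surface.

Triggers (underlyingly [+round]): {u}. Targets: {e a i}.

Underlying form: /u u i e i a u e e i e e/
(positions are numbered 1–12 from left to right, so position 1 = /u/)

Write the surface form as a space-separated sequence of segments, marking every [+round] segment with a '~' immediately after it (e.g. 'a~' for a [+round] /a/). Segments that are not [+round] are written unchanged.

From /u/ at 1 leftward: word edge.
From /u/ at 2 leftward: 1 /u/ is itself a trigger — this domain ends here.
From /u/ at 7 leftward: 6 /a/ → [+round]; 5 /i/ → [+round]; 4 /e/ → [+round]; 3 /i/ → [+round]; 2 /u/ is itself a trigger — this domain ends here.
Targets with no active source: positions 8 9 10 11 12 stay [-round].
[+round] positions on the surface: 1 2 3 4 5 6 7.

u~ u~ i~ e~ i~ a~ u~ e e i e e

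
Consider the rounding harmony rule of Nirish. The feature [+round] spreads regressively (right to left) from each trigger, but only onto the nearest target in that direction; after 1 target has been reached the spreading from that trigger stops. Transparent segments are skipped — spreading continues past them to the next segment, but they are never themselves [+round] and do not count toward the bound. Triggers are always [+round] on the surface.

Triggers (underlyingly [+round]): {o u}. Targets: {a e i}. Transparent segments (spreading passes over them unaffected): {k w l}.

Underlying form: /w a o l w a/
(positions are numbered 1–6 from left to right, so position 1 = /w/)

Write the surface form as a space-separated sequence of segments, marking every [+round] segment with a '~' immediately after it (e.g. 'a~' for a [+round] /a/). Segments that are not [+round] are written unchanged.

From /o/ at 3 leftward: 2 /a/ → [+round]; bound reached.
Target with no active source: position 6 stays [-round].
[+round] positions on the surface: 2 3.

w a~ o~ l w a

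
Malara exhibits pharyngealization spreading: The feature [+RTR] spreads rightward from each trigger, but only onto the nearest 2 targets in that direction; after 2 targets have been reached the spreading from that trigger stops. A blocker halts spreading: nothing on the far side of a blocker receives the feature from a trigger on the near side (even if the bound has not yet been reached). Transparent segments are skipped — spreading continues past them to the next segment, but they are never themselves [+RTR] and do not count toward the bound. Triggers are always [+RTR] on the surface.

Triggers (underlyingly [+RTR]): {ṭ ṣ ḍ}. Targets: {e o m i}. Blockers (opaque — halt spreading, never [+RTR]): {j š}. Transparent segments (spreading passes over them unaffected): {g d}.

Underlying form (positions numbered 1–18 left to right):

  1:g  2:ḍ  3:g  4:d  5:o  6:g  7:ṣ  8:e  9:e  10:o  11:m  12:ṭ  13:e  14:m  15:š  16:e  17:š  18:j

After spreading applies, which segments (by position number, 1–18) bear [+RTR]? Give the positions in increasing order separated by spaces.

From /ḍ/ at 2 rightward: 3 /g/ transparent; 4 /d/ transparent; 5 /o/ → [+RTR]; 6 /g/ transparent; 7 /ṣ/ is itself a trigger — this domain ends here.
From /ṣ/ at 7 rightward: 8 /e/ → [+RTR]; 9 /e/ → [+RTR]; bound reached.
From /ṭ/ at 12 rightward: 13 /e/ → [+RTR]; 14 /m/ → [+RTR]; bound reached.
Targets with no active source: positions 10 11 16 stay [-emphatic].

2 5 7 8 9 12 13 14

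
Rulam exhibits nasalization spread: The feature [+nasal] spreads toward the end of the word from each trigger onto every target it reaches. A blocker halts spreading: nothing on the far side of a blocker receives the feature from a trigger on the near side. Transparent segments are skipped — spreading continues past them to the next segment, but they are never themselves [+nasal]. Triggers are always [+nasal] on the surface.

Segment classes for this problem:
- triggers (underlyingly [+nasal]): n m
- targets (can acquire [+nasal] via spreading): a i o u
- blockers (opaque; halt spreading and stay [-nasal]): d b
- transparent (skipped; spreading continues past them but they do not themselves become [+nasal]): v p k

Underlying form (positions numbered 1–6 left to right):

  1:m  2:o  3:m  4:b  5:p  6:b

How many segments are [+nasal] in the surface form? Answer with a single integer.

3

From /m/ at 1 rightward: 2 /o/ → [+nasal]; 3 /m/ is itself a trigger — this domain ends here.
From /m/ at 3 rightward: 4 /b/ blocks.
[+nasal] positions on the surface: 1 2 3.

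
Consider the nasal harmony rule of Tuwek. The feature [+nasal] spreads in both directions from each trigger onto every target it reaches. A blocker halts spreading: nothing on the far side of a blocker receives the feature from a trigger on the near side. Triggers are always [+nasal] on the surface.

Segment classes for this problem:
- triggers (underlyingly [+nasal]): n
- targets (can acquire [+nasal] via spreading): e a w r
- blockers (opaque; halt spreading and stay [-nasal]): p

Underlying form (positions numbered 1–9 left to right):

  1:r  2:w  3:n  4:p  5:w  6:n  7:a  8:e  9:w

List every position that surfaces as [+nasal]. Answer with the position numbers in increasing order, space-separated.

1 2 3 5 6 7 8 9

From /n/ at 3 rightward: 4 /p/ blocks.
From /n/ at 3 leftward: 2 /w/ → [+nasal]; 1 /r/ → [+nasal]; word edge.
From /n/ at 6 rightward: 7 /a/ → [+nasal]; 8 /e/ → [+nasal]; 9 /w/ → [+nasal]; word edge.
From /n/ at 6 leftward: 5 /w/ → [+nasal]; 4 /p/ blocks.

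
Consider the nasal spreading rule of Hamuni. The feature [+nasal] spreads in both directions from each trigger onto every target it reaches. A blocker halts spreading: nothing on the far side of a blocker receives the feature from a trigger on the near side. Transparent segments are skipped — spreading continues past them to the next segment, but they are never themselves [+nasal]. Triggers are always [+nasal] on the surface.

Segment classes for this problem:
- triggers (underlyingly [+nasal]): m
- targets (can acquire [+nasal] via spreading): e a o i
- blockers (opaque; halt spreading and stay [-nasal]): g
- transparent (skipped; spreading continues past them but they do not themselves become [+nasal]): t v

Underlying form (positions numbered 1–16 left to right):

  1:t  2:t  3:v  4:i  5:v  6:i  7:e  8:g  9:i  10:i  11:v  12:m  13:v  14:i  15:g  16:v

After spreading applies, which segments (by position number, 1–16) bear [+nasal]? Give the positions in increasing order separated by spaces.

From /m/ at 12 rightward: 13 /v/ transparent; 14 /i/ → [+nasal]; 15 /g/ blocks.
From /m/ at 12 leftward: 11 /v/ transparent; 10 /i/ → [+nasal]; 9 /i/ → [+nasal]; 8 /g/ blocks.
Targets with no active source: positions 4 6 7 stay [-nasal].

9 10 12 14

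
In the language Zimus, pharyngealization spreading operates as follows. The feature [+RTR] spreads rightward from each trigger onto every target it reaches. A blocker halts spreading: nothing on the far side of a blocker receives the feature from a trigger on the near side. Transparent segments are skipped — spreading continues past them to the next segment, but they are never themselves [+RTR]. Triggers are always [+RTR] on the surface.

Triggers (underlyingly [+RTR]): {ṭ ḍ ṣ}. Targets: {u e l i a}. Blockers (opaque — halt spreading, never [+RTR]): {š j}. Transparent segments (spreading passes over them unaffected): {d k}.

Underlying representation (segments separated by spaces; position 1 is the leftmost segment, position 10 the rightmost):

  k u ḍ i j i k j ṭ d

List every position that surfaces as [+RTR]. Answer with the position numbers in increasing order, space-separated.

From /ḍ/ at 3 rightward: 4 /i/ → [+RTR]; 5 /j/ blocks.
From /ṭ/ at 9 rightward: 10 /d/ transparent; word edge.
Targets with no active source: positions 2 6 stay [-emphatic].

3 4 9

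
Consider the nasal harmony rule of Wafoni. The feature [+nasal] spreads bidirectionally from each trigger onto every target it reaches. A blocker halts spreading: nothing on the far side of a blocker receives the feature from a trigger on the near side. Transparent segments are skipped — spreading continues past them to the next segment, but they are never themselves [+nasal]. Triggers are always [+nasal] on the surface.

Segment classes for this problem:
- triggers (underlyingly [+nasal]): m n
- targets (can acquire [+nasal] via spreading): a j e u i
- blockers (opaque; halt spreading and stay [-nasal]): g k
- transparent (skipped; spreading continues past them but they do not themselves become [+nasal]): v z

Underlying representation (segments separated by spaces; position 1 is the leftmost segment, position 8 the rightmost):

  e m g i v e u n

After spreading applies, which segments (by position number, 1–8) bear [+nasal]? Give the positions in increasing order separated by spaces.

From /m/ at 2 rightward: 3 /g/ blocks.
From /m/ at 2 leftward: 1 /e/ → [+nasal]; word edge.
From /n/ at 8 rightward: word edge.
From /n/ at 8 leftward: 7 /u/ → [+nasal]; 6 /e/ → [+nasal]; 5 /v/ transparent; 4 /i/ → [+nasal]; 3 /g/ blocks.

1 2 4 6 7 8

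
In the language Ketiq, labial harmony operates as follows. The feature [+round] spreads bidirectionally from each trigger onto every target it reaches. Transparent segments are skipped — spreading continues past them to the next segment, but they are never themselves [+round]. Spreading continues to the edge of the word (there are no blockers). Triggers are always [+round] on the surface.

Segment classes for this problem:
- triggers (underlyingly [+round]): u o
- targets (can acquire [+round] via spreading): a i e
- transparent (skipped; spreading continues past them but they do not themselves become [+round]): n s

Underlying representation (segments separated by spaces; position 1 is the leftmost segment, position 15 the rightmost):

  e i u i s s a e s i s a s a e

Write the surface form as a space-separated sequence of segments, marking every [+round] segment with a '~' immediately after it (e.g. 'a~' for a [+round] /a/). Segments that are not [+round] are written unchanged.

From /u/ at 3 rightward: 4 /i/ → [+round]; 5 /s/ transparent; 6 /s/ transparent; 7 /a/ → [+round]; 8 /e/ → [+round]; 9 /s/ transparent; 10 /i/ → [+round]; 11 /s/ transparent; 12 /a/ → [+round]; 13 /s/ transparent; 14 /a/ → [+round]; 15 /e/ → [+round]; word edge.
From /u/ at 3 leftward: 2 /i/ → [+round]; 1 /e/ → [+round]; word edge.
[+round] positions on the surface: 1 2 3 4 7 8 10 12 14 15.

e~ i~ u~ i~ s s a~ e~ s i~ s a~ s a~ e~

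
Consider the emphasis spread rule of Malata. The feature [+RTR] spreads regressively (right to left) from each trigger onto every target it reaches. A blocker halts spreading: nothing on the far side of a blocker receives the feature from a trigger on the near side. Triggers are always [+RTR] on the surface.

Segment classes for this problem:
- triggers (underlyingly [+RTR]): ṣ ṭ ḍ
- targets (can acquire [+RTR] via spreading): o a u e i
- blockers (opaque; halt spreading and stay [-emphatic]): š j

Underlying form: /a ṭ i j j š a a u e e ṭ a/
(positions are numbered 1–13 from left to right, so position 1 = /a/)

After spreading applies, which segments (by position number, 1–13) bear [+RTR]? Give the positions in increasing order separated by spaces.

1 2 7 8 9 10 11 12

From /ṭ/ at 2 leftward: 1 /a/ → [+RTR]; word edge.
From /ṭ/ at 12 leftward: 11 /e/ → [+RTR]; 10 /e/ → [+RTR]; 9 /u/ → [+RTR]; 8 /a/ → [+RTR]; 7 /a/ → [+RTR]; 6 /š/ blocks.
Targets with no active source: positions 3 13 stay [-emphatic].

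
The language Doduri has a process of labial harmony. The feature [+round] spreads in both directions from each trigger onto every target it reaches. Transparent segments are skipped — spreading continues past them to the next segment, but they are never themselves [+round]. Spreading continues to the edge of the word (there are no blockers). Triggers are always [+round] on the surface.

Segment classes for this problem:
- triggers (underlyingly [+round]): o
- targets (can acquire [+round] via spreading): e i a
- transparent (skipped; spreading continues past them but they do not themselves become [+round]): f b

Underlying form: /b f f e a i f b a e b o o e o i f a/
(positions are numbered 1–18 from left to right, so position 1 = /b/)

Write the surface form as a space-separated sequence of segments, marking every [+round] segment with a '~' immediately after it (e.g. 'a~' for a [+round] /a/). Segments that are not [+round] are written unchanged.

From /o/ at 12 rightward: 13 /o/ is itself a trigger — this domain ends here.
From /o/ at 12 leftward: 11 /b/ transparent; 10 /e/ → [+round]; 9 /a/ → [+round]; 8 /b/ transparent; 7 /f/ transparent; 6 /i/ → [+round]; 5 /a/ → [+round]; 4 /e/ → [+round]; 3 /f/ transparent; 2 /f/ transparent; 1 /b/ transparent; word edge.
From /o/ at 13 rightward: 14 /e/ → [+round]; 15 /o/ is itself a trigger — this domain ends here.
From /o/ at 13 leftward: 12 /o/ is itself a trigger — this domain ends here.
From /o/ at 15 rightward: 16 /i/ → [+round]; 17 /f/ transparent; 18 /a/ → [+round]; word edge.
From /o/ at 15 leftward: 14 /e/ → [+round]; 13 /o/ is itself a trigger — this domain ends here.
[+round] positions on the surface: 4 5 6 9 10 12 13 14 15 16 18.

b f f e~ a~ i~ f b a~ e~ b o~ o~ e~ o~ i~ f a~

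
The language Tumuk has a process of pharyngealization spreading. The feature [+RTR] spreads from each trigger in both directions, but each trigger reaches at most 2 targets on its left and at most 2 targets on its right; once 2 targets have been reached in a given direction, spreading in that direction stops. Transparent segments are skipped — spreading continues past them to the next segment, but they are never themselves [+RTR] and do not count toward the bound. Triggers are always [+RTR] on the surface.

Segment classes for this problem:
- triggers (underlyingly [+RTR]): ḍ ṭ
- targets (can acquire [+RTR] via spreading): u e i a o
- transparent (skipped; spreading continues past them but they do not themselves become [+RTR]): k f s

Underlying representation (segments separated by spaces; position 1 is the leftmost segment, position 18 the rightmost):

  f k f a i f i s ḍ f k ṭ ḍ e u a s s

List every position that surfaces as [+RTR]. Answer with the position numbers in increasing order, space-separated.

5 7 9 12 13 14 15

From /ḍ/ at 9 rightward: 10 /f/ transparent; 11 /k/ transparent; 12 /ṭ/ is itself a trigger — this domain ends here.
From /ḍ/ at 9 leftward: 8 /s/ transparent; 7 /i/ → [+RTR]; 6 /f/ transparent; 5 /i/ → [+RTR]; bound reached.
From /ṭ/ at 12 rightward: 13 /ḍ/ is itself a trigger — this domain ends here.
From /ṭ/ at 12 leftward: 11 /k/ transparent; 10 /f/ transparent; 9 /ḍ/ is itself a trigger — this domain ends here.
From /ḍ/ at 13 rightward: 14 /e/ → [+RTR]; 15 /u/ → [+RTR]; bound reached.
From /ḍ/ at 13 leftward: 12 /ṭ/ is itself a trigger — this domain ends here.
Targets with no active source: positions 4 16 stay [-emphatic].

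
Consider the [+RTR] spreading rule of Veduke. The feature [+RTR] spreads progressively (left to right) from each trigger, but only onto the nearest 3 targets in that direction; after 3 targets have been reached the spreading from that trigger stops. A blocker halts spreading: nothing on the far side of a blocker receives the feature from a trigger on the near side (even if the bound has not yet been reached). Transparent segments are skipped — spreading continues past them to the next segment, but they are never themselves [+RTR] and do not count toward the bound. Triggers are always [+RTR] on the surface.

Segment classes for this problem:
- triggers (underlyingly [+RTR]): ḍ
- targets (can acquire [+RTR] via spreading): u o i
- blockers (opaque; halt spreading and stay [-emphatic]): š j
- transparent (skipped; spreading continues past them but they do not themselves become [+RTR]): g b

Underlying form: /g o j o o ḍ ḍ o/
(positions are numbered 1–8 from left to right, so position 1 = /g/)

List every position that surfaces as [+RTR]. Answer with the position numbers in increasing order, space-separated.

From /ḍ/ at 6 rightward: 7 /ḍ/ is itself a trigger — this domain ends here.
From /ḍ/ at 7 rightward: 8 /o/ → [+RTR]; word edge.
Targets with no active source: positions 2 4 5 stay [-emphatic].

6 7 8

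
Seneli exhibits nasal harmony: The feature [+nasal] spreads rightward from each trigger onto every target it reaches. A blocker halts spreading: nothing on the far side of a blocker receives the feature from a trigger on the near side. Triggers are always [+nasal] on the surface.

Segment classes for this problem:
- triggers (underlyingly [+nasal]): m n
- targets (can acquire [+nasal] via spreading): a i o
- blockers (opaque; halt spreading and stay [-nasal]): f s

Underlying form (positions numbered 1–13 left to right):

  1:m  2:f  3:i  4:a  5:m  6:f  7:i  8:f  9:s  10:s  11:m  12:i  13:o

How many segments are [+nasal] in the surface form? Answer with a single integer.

5

From /m/ at 1 rightward: 2 /f/ blocks.
From /m/ at 5 rightward: 6 /f/ blocks.
From /m/ at 11 rightward: 12 /i/ → [+nasal]; 13 /o/ → [+nasal]; word edge.
Targets with no active source: positions 3 4 7 stay [-nasal].
[+nasal] positions on the surface: 1 5 11 12 13.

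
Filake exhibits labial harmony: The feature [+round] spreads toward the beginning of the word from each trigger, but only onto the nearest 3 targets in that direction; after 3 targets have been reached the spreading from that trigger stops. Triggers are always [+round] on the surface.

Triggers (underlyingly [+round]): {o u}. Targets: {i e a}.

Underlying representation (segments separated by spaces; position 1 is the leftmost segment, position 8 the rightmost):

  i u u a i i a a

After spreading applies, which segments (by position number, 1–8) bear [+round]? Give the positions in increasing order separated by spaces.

1 2 3

From /u/ at 2 leftward: 1 /i/ → [+round]; word edge.
From /u/ at 3 leftward: 2 /u/ is itself a trigger — this domain ends here.
Targets with no active source: positions 4 5 6 7 8 stay [-round].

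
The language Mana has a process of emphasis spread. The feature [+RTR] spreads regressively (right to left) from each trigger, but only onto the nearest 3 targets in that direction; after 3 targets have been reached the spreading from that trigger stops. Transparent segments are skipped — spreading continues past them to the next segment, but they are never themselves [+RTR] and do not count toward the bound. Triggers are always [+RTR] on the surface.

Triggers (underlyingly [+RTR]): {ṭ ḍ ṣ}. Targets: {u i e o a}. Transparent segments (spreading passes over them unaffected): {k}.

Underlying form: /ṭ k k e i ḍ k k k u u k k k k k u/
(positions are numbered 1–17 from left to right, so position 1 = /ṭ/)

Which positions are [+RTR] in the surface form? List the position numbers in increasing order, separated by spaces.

1 4 5 6

From /ṭ/ at 1 leftward: word edge.
From /ḍ/ at 6 leftward: 5 /i/ → [+RTR]; 4 /e/ → [+RTR]; 3 /k/ transparent; 2 /k/ transparent; 1 /ṭ/ is itself a trigger — this domain ends here.
Targets with no active source: positions 10 11 17 stay [-emphatic].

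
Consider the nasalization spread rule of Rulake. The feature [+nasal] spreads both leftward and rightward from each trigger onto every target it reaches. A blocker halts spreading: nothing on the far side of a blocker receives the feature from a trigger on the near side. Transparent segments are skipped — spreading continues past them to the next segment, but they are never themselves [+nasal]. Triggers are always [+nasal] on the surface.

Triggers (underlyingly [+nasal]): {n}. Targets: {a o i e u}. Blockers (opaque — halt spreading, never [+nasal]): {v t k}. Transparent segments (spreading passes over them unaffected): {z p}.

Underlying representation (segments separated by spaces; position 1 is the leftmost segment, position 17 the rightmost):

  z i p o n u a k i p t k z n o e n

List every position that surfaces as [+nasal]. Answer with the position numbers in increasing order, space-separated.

2 4 5 6 7 14 15 16 17

From /n/ at 5 rightward: 6 /u/ → [+nasal]; 7 /a/ → [+nasal]; 8 /k/ blocks.
From /n/ at 5 leftward: 4 /o/ → [+nasal]; 3 /p/ transparent; 2 /i/ → [+nasal]; 1 /z/ transparent; word edge.
From /n/ at 14 rightward: 15 /o/ → [+nasal]; 16 /e/ → [+nasal]; 17 /n/ is itself a trigger — this domain ends here.
From /n/ at 14 leftward: 13 /z/ transparent; 12 /k/ blocks.
From /n/ at 17 rightward: word edge.
From /n/ at 17 leftward: 16 /e/ → [+nasal]; 15 /o/ → [+nasal]; 14 /n/ is itself a trigger — this domain ends here.
Target with no active source: position 9 stays [-nasal].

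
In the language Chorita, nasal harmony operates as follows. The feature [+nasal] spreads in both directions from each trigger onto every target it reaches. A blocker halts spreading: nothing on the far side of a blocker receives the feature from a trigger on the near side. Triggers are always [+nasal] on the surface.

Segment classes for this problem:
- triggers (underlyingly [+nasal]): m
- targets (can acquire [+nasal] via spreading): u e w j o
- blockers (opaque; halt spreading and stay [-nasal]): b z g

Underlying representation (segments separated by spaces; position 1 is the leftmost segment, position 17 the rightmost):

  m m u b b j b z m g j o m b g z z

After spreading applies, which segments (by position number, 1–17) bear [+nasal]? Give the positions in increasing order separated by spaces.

From /m/ at 1 rightward: 2 /m/ is itself a trigger — this domain ends here.
From /m/ at 1 leftward: word edge.
From /m/ at 2 rightward: 3 /u/ → [+nasal]; 4 /b/ blocks.
From /m/ at 2 leftward: 1 /m/ is itself a trigger — this domain ends here.
From /m/ at 9 rightward: 10 /g/ blocks.
From /m/ at 9 leftward: 8 /z/ blocks.
From /m/ at 13 rightward: 14 /b/ blocks.
From /m/ at 13 leftward: 12 /o/ → [+nasal]; 11 /j/ → [+nasal]; 10 /g/ blocks.
Target with no active source: position 6 stays [-nasal].

1 2 3 9 11 12 13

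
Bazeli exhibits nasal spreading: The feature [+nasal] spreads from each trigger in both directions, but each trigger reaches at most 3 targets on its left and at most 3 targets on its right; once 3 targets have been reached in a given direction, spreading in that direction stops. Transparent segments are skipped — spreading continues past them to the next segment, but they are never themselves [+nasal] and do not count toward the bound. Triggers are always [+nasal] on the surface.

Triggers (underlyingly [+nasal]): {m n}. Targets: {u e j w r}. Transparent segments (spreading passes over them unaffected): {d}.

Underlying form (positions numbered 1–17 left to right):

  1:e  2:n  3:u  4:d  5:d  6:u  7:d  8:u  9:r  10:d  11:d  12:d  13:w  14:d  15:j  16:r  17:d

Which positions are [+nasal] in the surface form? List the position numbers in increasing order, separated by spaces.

1 2 3 6 8

From /n/ at 2 rightward: 3 /u/ → [+nasal]; 4 /d/ transparent; 5 /d/ transparent; 6 /u/ → [+nasal]; 7 /d/ transparent; 8 /u/ → [+nasal]; bound reached.
From /n/ at 2 leftward: 1 /e/ → [+nasal]; word edge.
Targets with no active source: positions 9 13 15 16 stay [-nasal].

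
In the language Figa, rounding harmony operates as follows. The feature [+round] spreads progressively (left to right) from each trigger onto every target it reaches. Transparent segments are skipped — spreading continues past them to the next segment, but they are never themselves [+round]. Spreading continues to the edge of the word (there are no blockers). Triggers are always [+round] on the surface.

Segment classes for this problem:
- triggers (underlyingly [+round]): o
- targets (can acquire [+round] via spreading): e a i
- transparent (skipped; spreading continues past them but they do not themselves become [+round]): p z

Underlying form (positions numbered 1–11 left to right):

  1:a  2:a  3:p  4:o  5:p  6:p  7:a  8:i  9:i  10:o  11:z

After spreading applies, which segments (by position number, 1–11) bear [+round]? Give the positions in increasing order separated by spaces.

From /o/ at 4 rightward: 5 /p/ transparent; 6 /p/ transparent; 7 /a/ → [+round]; 8 /i/ → [+round]; 9 /i/ → [+round]; 10 /o/ is itself a trigger — this domain ends here.
From /o/ at 10 rightward: 11 /z/ transparent; word edge.
Targets with no active source: positions 1 2 stay [-round].

4 7 8 9 10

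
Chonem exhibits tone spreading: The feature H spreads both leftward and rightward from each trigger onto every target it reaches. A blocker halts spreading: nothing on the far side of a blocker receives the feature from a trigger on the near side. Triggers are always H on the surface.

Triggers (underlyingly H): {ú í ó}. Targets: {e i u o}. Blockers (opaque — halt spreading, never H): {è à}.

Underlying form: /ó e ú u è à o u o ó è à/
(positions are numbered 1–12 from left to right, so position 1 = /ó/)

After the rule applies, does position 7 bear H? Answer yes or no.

yes

From /ó/ at 1 rightward: 2 /e/ → H; 3 /ú/ is itself a trigger — this domain ends here.
From /ó/ at 1 leftward: word edge.
From /ú/ at 3 rightward: 4 /u/ → H; 5 /è/ blocks.
From /ú/ at 3 leftward: 2 /e/ → H; 1 /ó/ is itself a trigger — this domain ends here.
From /ó/ at 10 rightward: 11 /è/ blocks.
From /ó/ at 10 leftward: 9 /o/ → H; 8 /u/ → H; 7 /o/ → H; 6 /à/ blocks.
H positions on the surface: 1 2 3 4 7 8 9 10.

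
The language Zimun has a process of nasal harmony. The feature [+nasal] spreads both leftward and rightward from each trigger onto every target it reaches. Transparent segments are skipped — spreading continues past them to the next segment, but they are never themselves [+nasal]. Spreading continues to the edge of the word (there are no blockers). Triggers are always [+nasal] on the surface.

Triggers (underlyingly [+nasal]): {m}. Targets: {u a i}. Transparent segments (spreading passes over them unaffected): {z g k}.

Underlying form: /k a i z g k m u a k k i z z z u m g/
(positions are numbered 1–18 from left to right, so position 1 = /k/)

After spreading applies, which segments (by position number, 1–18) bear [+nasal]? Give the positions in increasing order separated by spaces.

2 3 7 8 9 12 16 17

From /m/ at 7 rightward: 8 /u/ → [+nasal]; 9 /a/ → [+nasal]; 10 /k/ transparent; 11 /k/ transparent; 12 /i/ → [+nasal]; 13 /z/ transparent; 14 /z/ transparent; 15 /z/ transparent; 16 /u/ → [+nasal]; 17 /m/ is itself a trigger — this domain ends here.
From /m/ at 7 leftward: 6 /k/ transparent; 5 /g/ transparent; 4 /z/ transparent; 3 /i/ → [+nasal]; 2 /a/ → [+nasal]; 1 /k/ transparent; word edge.
From /m/ at 17 rightward: 18 /g/ transparent; word edge.
From /m/ at 17 leftward: 16 /u/ → [+nasal]; 15 /z/ transparent; 14 /z/ transparent; 13 /z/ transparent; 12 /i/ → [+nasal]; 11 /k/ transparent; 10 /k/ transparent; 9 /a/ → [+nasal]; 8 /u/ → [+nasal]; 7 /m/ is itself a trigger — this domain ends here.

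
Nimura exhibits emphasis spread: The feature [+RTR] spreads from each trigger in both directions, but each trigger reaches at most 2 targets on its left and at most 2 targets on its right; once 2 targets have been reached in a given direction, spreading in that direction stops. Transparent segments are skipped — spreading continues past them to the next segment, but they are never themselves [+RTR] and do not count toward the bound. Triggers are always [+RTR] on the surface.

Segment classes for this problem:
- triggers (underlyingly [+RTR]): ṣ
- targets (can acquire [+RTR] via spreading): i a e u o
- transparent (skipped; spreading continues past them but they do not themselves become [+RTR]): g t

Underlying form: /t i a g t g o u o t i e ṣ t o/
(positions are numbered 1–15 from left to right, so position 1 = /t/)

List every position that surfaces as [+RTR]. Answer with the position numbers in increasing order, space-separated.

From /ṣ/ at 13 rightward: 14 /t/ transparent; 15 /o/ → [+RTR]; word edge.
From /ṣ/ at 13 leftward: 12 /e/ → [+RTR]; 11 /i/ → [+RTR]; bound reached.
Targets with no active source: positions 2 3 7 8 9 stay [-emphatic].

11 12 13 15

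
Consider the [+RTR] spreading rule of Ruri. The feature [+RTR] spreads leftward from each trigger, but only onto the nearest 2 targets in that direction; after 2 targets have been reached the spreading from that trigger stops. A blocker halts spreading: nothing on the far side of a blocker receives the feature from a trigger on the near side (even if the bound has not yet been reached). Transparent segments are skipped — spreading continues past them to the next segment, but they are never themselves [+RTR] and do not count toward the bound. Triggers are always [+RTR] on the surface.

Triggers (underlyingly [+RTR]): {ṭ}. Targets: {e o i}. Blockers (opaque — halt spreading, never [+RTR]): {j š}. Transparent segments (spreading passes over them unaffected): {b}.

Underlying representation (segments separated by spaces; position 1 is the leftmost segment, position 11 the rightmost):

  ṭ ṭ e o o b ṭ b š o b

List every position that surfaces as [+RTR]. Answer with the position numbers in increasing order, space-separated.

1 2 4 5 7

From /ṭ/ at 1 leftward: word edge.
From /ṭ/ at 2 leftward: 1 /ṭ/ is itself a trigger — this domain ends here.
From /ṭ/ at 7 leftward: 6 /b/ transparent; 5 /o/ → [+RTR]; 4 /o/ → [+RTR]; bound reached.
Targets with no active source: positions 3 10 stay [-emphatic].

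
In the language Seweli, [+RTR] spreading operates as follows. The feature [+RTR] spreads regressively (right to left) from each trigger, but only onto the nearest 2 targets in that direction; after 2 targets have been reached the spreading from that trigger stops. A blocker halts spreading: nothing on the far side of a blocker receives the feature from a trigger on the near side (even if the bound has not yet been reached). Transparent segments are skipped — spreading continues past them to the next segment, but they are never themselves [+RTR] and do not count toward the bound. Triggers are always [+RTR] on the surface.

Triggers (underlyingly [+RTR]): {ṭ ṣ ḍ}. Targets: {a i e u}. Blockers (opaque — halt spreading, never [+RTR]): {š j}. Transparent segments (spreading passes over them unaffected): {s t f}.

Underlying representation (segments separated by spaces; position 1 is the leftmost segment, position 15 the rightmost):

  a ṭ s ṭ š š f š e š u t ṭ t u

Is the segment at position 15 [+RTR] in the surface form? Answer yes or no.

no

From /ṭ/ at 2 leftward: 1 /a/ → [+RTR]; word edge.
From /ṭ/ at 4 leftward: 3 /s/ transparent; 2 /ṭ/ is itself a trigger — this domain ends here.
From /ṭ/ at 13 leftward: 12 /t/ transparent; 11 /u/ → [+RTR]; 10 /š/ blocks.
Targets with no active source: positions 9 15 stay [-emphatic].
[+RTR] positions on the surface: 1 2 4 11 13.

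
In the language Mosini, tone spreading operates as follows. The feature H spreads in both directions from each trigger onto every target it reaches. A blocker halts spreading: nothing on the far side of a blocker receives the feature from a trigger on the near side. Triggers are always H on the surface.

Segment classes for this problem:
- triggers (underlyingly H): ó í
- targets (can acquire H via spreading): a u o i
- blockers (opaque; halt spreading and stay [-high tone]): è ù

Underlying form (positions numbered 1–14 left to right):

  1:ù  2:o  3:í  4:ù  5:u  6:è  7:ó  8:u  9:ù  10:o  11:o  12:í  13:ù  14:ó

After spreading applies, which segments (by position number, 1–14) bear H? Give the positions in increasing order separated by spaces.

From /í/ at 3 rightward: 4 /ù/ blocks.
From /í/ at 3 leftward: 2 /o/ → H; 1 /ù/ blocks.
From /ó/ at 7 rightward: 8 /u/ → H; 9 /ù/ blocks.
From /ó/ at 7 leftward: 6 /è/ blocks.
From /í/ at 12 rightward: 13 /ù/ blocks.
From /í/ at 12 leftward: 11 /o/ → H; 10 /o/ → H; 9 /ù/ blocks.
From /ó/ at 14 rightward: word edge.
From /ó/ at 14 leftward: 13 /ù/ blocks.
Target with no active source: position 5 stays [-high tone].

2 3 7 8 10 11 12 14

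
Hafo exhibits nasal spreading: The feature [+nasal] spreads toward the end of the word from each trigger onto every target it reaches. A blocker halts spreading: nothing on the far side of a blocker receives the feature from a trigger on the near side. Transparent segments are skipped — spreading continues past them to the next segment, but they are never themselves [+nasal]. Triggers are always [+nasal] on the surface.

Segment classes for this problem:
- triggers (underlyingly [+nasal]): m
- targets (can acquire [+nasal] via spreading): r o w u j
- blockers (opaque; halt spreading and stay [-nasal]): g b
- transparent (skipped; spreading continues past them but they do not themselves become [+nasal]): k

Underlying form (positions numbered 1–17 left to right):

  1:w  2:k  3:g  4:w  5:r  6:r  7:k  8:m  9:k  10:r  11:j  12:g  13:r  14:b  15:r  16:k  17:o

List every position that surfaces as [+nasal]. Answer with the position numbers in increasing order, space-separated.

From /m/ at 8 rightward: 9 /k/ transparent; 10 /r/ → [+nasal]; 11 /j/ → [+nasal]; 12 /g/ blocks.
Targets with no active source: positions 1 4 5 6 13 15 17 stay [-nasal].

8 10 11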